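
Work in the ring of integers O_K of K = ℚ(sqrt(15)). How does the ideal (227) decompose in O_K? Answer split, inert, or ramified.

inert

15 mod 4 = 3, hence disc K = 4·15 = 60 and O_K = ℤ[√15].
Since gcd(227, 60) = 1 the prime 227 does not ramify.
Legendre symbol by Euler's criterion: (15/227) ≡ 15^113 ≡ 226 (mod 227), i.e. (15/227) = -1.
(15/227) = -1, so 227 is inert.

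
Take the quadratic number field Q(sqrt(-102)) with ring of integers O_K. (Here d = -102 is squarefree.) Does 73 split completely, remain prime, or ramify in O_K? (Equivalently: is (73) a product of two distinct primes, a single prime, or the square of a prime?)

Since -102 ≢ 1 mod 4, the ring of integers is ℤ[√-102] with discriminant 4·(-102) = -408.
73 ∤ -408, so 73 is unramified.
Euler's criterion: (-102)^36 mod 73 = 72. Thus (-102|73) = -1.
Legendre symbol -1 ⇒ 73 is inert.

p is inert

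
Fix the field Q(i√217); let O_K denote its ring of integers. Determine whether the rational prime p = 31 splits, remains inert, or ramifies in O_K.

-217 mod 4 = 3, hence disc K = 4·(-217) = -868 and O_K = ℤ[√-217].
Ramification test: 31 | -868. The prime 31 ramifies in K.

31 is ramified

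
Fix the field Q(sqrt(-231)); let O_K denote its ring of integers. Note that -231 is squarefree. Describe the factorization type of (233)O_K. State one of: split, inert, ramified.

p splits

-231 mod 4 = 1, hence disc K = -231 and O_K = ℤ[(1+√-231)/2].
disc(K) = -231 is not divisible by 233; 233 is unramified.
Euler's criterion: (-231)^116 mod 233 = 1. Thus (-231|233) = 1.
Legendre symbol 1 ⇒ 233 is split.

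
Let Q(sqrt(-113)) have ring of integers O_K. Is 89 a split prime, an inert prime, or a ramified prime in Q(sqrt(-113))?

89 remains inert

-113 mod 4 = 3, hence disc K = 4·(-113) = -452 and O_K = ℤ[√-113].
disc(K) = -452 is not divisible by 89; 89 is unramified.
Compute (-113/89) via Euler: 65^((89-1)/2) mod 89 = 88, so (-113/89) = -1.
(-113/89) = -1, so 89 is inert.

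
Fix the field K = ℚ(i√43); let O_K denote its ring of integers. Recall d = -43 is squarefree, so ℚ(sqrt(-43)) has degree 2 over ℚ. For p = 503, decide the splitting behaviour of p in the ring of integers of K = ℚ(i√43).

d = -43 ≡ 1 (mod 4), so O_K = ℤ[(1+√-43)/2] and disc(K) = d = -43.
disc(K) = -43 is not divisible by 503; 503 is unramified.
Legendre symbol by Euler's criterion: (-43/503) ≡ (-43)^251 ≡ 502 (mod 503), i.e. (-43/503) = -1.
(-43/503) = -1, so 503 is inert.

p is inert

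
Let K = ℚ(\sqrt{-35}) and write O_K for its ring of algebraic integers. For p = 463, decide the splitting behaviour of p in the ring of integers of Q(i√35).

p is inert

-35 mod 4 = 1, hence disc K = -35 and O_K = ℤ[(1+√-35)/2].
disc(K) = -35 is not divisible by 463; 463 is unramified.
Compute (-35/463) via Euler: 428^((463-1)/2) mod 463 = 462, so (-35/463) = -1.
(-35/463) = -1, so 463 is inert.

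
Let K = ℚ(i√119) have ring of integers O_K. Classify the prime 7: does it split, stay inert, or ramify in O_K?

Since -119 ≡ 1 mod 4, the ring of integers is ℤ[(1+√-119)/2] with discriminant -119.
Ramification test: 7 | -119. The prime 7 ramifies in K.

ramifies in O_K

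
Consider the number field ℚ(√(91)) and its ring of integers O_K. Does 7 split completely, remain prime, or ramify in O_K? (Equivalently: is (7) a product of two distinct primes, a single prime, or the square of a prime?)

p ramifies

d = 91 ≡ 3 (mod 4), so O_K = ℤ[√91] and disc(K) = 4d = 364.
7 divides disc(K) = 364, so 7 ramifies.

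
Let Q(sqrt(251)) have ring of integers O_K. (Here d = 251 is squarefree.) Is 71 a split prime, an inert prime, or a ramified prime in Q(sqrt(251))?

p splits

d = 251 ≡ 3 (mod 4), so O_K = ℤ[√251] and disc(K) = 4d = 1004.
disc(K) = 1004 is not divisible by 71; 71 is unramified.
Compute (251/71) via Euler: 38^((71-1)/2) mod 71 = 1, so (251/71) = 1.
Legendre symbol 1 ⇒ 71 is split.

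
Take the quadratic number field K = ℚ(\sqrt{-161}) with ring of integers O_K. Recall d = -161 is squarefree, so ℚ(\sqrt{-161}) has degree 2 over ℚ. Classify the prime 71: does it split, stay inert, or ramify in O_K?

remains prime (inert)

-161 mod 4 = 3, hence disc K = 4·(-161) = -644 and O_K = ℤ[√-161].
disc(K) = -644 is not divisible by 71; 71 is unramified.
Legendre symbol by Euler's criterion: (-161/71) ≡ (-161)^35 ≡ 70 (mod 71), i.e. (-161/71) = -1.
(-161/71) = -1, so 71 is inert.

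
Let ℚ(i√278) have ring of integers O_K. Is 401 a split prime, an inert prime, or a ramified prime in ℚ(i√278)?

401 remains inert

d = -278 ≡ 2 (mod 4), so O_K = ℤ[√-278] and disc(K) = 4d = -1112.
disc(K) = -1112 is not divisible by 401; 401 is unramified.
(-278/401) = 123^200 mod 401 = 400, giving Legendre symbol -1.
Legendre symbol -1 ⇒ 401 is inert.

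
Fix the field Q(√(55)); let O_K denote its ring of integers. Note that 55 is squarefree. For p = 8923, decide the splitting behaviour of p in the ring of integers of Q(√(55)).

inert — (8923) stays prime in O_K

d = 55 ≡ 3 (mod 4), so O_K = ℤ[√55] and disc(K) = 4d = 220.
Since gcd(8923, 220) = 1 the prime 8923 does not ramify.
Legendre symbol by Euler's criterion: (55/8923) ≡ 55^4461 ≡ 8922 (mod 8923), i.e. (55/8923) = -1.
(55/8923) = -1, so 8923 is inert.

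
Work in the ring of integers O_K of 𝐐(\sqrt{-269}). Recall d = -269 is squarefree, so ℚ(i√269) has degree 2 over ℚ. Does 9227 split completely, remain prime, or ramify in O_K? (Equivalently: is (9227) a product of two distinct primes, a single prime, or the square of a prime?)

d = -269 ≡ 3 (mod 4), so O_K = ℤ[√-269] and disc(K) = 4d = -1076.
disc(K) = -1076 is not divisible by 9227; 9227 is unramified.
Legendre symbol by Euler's criterion: (-269/9227) ≡ (-269)^4613 ≡ 9226 (mod 9227), i.e. (-269/9227) = -1.
(-269/9227) = -1, so 9227 is inert.

remains prime (inert)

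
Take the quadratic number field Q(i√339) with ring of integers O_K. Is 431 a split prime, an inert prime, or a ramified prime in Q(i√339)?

splits completely

-339 mod 4 = 1, hence disc K = -339 and O_K = ℤ[(1+√-339)/2].
Since gcd(431, -339) = 1 the prime 431 does not ramify.
Legendre symbol by Euler's criterion: (-339/431) ≡ (-339)^215 ≡ 1 (mod 431), i.e. (-339/431) = 1.
d is a quadratic residue mod p, hence 431 splits in O_K.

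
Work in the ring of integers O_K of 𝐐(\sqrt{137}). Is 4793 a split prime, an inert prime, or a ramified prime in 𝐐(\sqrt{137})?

d = 137 ≡ 1 (mod 4), so O_K = ℤ[(1+√137)/2] and disc(K) = d = 137.
Since gcd(4793, 137) = 1 the prime 4793 does not ramify.
Euler's criterion: 137^2396 mod 4793 = 1. Thus (137|4793) = 1.
(137/4793) = 1, so 4793 splits.

splits completely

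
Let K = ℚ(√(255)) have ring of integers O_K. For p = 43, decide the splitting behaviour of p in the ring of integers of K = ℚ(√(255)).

d = 255 ≡ 3 (mod 4), so O_K = ℤ[√255] and disc(K) = 4d = 1020.
43 ∤ 1020, so 43 is unramified.
Compute (255/43) via Euler: 40^((43-1)/2) mod 43 = 1, so (255/43) = 1.
d is a quadratic residue mod p, hence 43 splits in O_K.

splits completely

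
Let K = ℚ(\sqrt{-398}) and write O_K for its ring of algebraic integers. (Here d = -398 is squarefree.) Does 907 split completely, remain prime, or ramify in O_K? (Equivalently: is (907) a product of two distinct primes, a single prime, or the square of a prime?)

p is inert

d = -398 ≡ 2 (mod 4), so O_K = ℤ[√-398] and disc(K) = 4d = -1592.
disc(K) = -1592 is not divisible by 907; 907 is unramified.
Euler's criterion: (-398)^453 mod 907 = 906. Thus (-398|907) = -1.
d is a non-residue mod p, hence 907 remains inert in O_K.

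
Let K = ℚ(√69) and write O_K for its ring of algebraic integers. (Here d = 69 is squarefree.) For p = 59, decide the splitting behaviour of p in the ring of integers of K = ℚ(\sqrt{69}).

Since 69 ≡ 1 mod 4, the ring of integers is ℤ[(1+√69)/2] with discriminant 69.
Since gcd(59, 69) = 1 the prime 59 does not ramify.
Legendre symbol by Euler's criterion: (69/59) ≡ 69^29 ≡ 58 (mod 59), i.e. (69/59) = -1.
(69/59) = -1, so 59 is inert.

inert — (59) stays prime in O_K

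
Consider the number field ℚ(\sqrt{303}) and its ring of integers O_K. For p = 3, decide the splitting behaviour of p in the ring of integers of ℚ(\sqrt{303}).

p ramifies

303 mod 4 = 3, hence disc K = 4·303 = 1212 and O_K = ℤ[√303].
3 divides disc(K) = 1212, so 3 ramifies.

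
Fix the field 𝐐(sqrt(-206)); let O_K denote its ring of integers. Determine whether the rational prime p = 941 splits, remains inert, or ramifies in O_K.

d = -206 ≡ 2 (mod 4), so O_K = ℤ[√-206] and disc(K) = 4d = -824.
disc(K) = -824 is not divisible by 941; 941 is unramified.
Compute (-206/941) via Euler: 735^((941-1)/2) mod 941 = 940, so (-206/941) = -1.
Legendre symbol -1 ⇒ 941 is inert.

p is inert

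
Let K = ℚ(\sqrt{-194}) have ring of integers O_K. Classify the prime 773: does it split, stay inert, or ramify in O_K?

d = -194 ≡ 2 (mod 4), so O_K = ℤ[√-194] and disc(K) = 4d = -776.
773 ∤ -776, so 773 is unramified.
Legendre symbol by Euler's criterion: (-194/773) ≡ (-194)^386 ≡ 772 (mod 773), i.e. (-194/773) = -1.
Legendre symbol -1 ⇒ 773 is inert.

remains prime (inert)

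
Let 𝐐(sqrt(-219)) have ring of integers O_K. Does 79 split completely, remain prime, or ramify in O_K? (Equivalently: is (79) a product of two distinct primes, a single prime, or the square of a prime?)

Since -219 ≡ 1 mod 4, the ring of integers is ℤ[(1+√-219)/2] with discriminant -219.
Since gcd(79, -219) = 1 the prime 79 does not ramify.
(-219/79) = 18^39 mod 79 = 1, giving Legendre symbol 1.
d is a quadratic residue mod p, hence 79 splits in O_K.

split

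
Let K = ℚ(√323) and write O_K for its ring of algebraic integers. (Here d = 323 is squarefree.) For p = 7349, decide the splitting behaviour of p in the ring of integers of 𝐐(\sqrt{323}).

Since 323 ≢ 1 mod 4, the ring of integers is ℤ[√323] with discriminant 4·323 = 1292.
disc(K) = 1292 is not divisible by 7349; 7349 is unramified.
Legendre symbol by Euler's criterion: (323/7349) ≡ 323^3674 ≡ 1 (mod 7349), i.e. (323/7349) = 1.
(323/7349) = 1, so 7349 splits.

7349 splits in O_K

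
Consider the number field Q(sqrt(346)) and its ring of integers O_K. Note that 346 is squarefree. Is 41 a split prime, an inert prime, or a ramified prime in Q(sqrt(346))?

Since 346 ≢ 1 mod 4, the ring of integers is ℤ[√346] with discriminant 4·346 = 1384.
Since gcd(41, 1384) = 1 the prime 41 does not ramify.
Legendre symbol by Euler's criterion: (346/41) ≡ 346^20 ≡ 1 (mod 41), i.e. (346/41) = 1.
Legendre symbol 1 ⇒ 41 is split.

split — (41) = 𝔭₁𝔭₂ with 𝔭₁ ≠ 𝔭₂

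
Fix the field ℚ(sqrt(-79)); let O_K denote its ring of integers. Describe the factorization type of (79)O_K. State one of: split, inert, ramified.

d = -79 ≡ 1 (mod 4), so O_K = ℤ[(1+√-79)/2] and disc(K) = d = -79.
79 divides disc(K) = -79, so 79 ramifies.

ramifies in O_K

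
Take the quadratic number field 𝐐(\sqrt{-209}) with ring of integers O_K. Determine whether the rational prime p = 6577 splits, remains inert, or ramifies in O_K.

split — (6577) = 𝔭₁𝔭₂ with 𝔭₁ ≠ 𝔭₂

-209 mod 4 = 3, hence disc K = 4·(-209) = -836 and O_K = ℤ[√-209].
Since gcd(6577, -836) = 1 the prime 6577 does not ramify.
(-209/6577) = 6368^3288 mod 6577 = 1, giving Legendre symbol 1.
d is a quadratic residue mod p, hence 6577 splits in O_K.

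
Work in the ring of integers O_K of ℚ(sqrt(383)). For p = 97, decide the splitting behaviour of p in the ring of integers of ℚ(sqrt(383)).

p is inert

d = 383 ≡ 3 (mod 4), so O_K = ℤ[√383] and disc(K) = 4d = 1532.
Since gcd(97, 1532) = 1 the prime 97 does not ramify.
(383/97) = 92^48 mod 97 = 96, giving Legendre symbol -1.
d is a non-residue mod p, hence 97 remains inert in O_K.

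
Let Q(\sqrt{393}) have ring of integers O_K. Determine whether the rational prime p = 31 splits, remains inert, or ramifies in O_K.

remains prime (inert)

Since 393 ≡ 1 mod 4, the ring of integers is ℤ[(1+√393)/2] with discriminant 393.
31 ∤ 393, so 31 is unramified.
Legendre symbol by Euler's criterion: (393/31) ≡ 393^15 ≡ 30 (mod 31), i.e. (393/31) = -1.
(393/31) = -1, so 31 is inert.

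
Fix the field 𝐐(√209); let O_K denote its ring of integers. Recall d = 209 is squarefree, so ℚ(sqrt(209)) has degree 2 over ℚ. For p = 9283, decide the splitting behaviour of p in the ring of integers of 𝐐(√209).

inert — (9283) stays prime in O_K

d = 209 ≡ 1 (mod 4), so O_K = ℤ[(1+√209)/2] and disc(K) = d = 209.
disc(K) = 209 is not divisible by 9283; 9283 is unramified.
Compute (209/9283) via Euler: 209^((9283-1)/2) mod 9283 = 9282, so (209/9283) = -1.
Legendre symbol -1 ⇒ 9283 is inert.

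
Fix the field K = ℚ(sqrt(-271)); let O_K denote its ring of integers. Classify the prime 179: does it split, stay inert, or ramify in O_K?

split

d = -271 ≡ 1 (mod 4), so O_K = ℤ[(1+√-271)/2] and disc(K) = d = -271.
disc(K) = -271 is not divisible by 179; 179 is unramified.
(-271/179) = 87^89 mod 179 = 1, giving Legendre symbol 1.
(-271/179) = 1, so 179 splits.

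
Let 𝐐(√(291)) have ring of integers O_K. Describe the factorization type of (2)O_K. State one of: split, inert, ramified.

Since 291 ≢ 1 mod 4, the ring of integers is ℤ[√291] with discriminant 4·291 = 1164.
disc(K) = 1164 = 2·582, so p = 2 is ramified.

ramified — (2) = 𝔭²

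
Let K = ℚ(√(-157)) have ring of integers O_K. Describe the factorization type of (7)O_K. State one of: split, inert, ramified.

split — (7) = 𝔭₁𝔭₂ with 𝔭₁ ≠ 𝔭₂

-157 mod 4 = 3, hence disc K = 4·(-157) = -628 and O_K = ℤ[√-157].
Since gcd(7, -628) = 1 the prime 7 does not ramify.
Compute (-157/7) via Euler: 4^((7-1)/2) mod 7 = 1, so (-157/7) = 1.
d is a quadratic residue mod p, hence 7 splits in O_K.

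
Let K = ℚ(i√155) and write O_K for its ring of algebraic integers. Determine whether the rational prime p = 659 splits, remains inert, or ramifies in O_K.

splits completely

-155 mod 4 = 1, hence disc K = -155 and O_K = ℤ[(1+√-155)/2].
659 ∤ -155, so 659 is unramified.
Compute (-155/659) via Euler: 504^((659-1)/2) mod 659 = 1, so (-155/659) = 1.
d is a quadratic residue mod p, hence 659 splits in O_K.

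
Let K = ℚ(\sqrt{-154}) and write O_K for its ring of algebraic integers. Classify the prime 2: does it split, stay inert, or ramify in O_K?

d = -154 ≡ 2 (mod 4), so O_K = ℤ[√-154] and disc(K) = 4d = -616.
disc(K) = -616 = 2·(-308), so p = 2 is ramified.

ramified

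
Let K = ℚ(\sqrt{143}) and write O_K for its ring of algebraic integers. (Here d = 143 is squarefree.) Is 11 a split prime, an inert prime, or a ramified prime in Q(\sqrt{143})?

d = 143 ≡ 3 (mod 4), so O_K = ℤ[√143] and disc(K) = 4d = 572.
11 divides disc(K) = 572, so 11 ramifies.

p ramifies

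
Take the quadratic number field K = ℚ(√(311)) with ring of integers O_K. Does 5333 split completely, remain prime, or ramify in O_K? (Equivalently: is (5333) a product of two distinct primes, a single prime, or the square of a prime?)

d = 311 ≡ 3 (mod 4), so O_K = ℤ[√311] and disc(K) = 4d = 1244.
disc(K) = 1244 is not divisible by 5333; 5333 is unramified.
Euler's criterion: 311^2666 mod 5333 = 5332. Thus (311|5333) = -1.
(311/5333) = -1, so 5333 is inert.

remains prime (inert)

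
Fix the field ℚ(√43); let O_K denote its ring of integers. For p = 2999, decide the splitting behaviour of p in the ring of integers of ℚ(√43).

2999 splits in O_K

43 mod 4 = 3, hence disc K = 4·43 = 172 and O_K = ℤ[√43].
disc(K) = 172 is not divisible by 2999; 2999 is unramified.
Euler's criterion: 43^1499 mod 2999 = 1. Thus (43|2999) = 1.
Legendre symbol 1 ⇒ 2999 is split.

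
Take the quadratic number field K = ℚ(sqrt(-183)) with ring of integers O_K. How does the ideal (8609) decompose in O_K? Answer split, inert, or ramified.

p splits

Since -183 ≡ 1 mod 4, the ring of integers is ℤ[(1+√-183)/2] with discriminant -183.
disc(K) = -183 is not divisible by 8609; 8609 is unramified.
(-183/8609) = 8426^4304 mod 8609 = 1, giving Legendre symbol 1.
(-183/8609) = 1, so 8609 splits.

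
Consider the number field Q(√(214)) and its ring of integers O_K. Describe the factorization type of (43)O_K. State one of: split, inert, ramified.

remains prime (inert)

Since 214 ≢ 1 mod 4, the ring of integers is ℤ[√214] with discriminant 4·214 = 856.
disc(K) = 856 is not divisible by 43; 43 is unramified.
(214/43) = 42^21 mod 43 = 42, giving Legendre symbol -1.
d is a non-residue mod p, hence 43 remains inert in O_K.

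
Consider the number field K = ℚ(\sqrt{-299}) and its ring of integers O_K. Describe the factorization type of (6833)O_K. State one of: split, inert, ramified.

-299 mod 4 = 1, hence disc K = -299 and O_K = ℤ[(1+√-299)/2].
6833 ∤ -299, so 6833 is unramified.
Euler's criterion: (-299)^3416 mod 6833 = 6832. Thus (-299|6833) = -1.
d is a non-residue mod p, hence 6833 remains inert in O_K.

inert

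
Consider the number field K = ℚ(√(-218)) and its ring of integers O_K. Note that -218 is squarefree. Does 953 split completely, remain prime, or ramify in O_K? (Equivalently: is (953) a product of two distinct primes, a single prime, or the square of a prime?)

-218 mod 4 = 2, hence disc K = 4·(-218) = -872 and O_K = ℤ[√-218].
disc(K) = -872 is not divisible by 953; 953 is unramified.
(-218/953) = 735^476 mod 953 = 1, giving Legendre symbol 1.
d is a quadratic residue mod p, hence 953 splits in O_K.

953 splits in O_K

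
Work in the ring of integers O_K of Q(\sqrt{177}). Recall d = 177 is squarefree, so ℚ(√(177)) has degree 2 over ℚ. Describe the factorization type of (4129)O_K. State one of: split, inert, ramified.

inert — (4129) stays prime in O_K

Since 177 ≡ 1 mod 4, the ring of integers is ℤ[(1+√177)/2] with discriminant 177.
4129 ∤ 177, so 4129 is unramified.
Euler's criterion: 177^2064 mod 4129 = 4128. Thus (177|4129) = -1.
d is a non-residue mod p, hence 4129 remains inert in O_K.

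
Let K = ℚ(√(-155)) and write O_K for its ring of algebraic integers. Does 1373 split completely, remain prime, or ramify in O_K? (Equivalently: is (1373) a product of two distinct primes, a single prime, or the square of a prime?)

d = -155 ≡ 1 (mod 4), so O_K = ℤ[(1+√-155)/2] and disc(K) = d = -155.
disc(K) = -155 is not divisible by 1373; 1373 is unramified.
Euler's criterion: (-155)^686 mod 1373 = 1372. Thus (-155|1373) = -1.
Legendre symbol -1 ⇒ 1373 is inert.

p is inert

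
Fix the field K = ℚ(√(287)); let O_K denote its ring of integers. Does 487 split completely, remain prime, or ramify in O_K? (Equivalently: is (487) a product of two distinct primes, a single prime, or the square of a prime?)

487 remains inert

Since 287 ≢ 1 mod 4, the ring of integers is ℤ[√287] with discriminant 4·287 = 1148.
487 ∤ 1148, so 487 is unramified.
Compute (287/487) via Euler: 287^((487-1)/2) mod 487 = 486, so (287/487) = -1.
(287/487) = -1, so 487 is inert.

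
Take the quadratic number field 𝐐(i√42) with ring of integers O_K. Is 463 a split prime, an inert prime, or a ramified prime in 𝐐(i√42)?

Since -42 ≢ 1 mod 4, the ring of integers is ℤ[√-42] with discriminant 4·(-42) = -168.
disc(K) = -168 is not divisible by 463; 463 is unramified.
Euler's criterion: (-42)^231 mod 463 = 462. Thus (-42|463) = -1.
Legendre symbol -1 ⇒ 463 is inert.

inert — (463) stays prime in O_K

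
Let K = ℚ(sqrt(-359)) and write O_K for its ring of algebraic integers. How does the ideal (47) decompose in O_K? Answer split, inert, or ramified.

Since -359 ≡ 1 mod 4, the ring of integers is ℤ[(1+√-359)/2] with discriminant -359.
Since gcd(47, -359) = 1 the prime 47 does not ramify.
Euler's criterion: (-359)^23 mod 47 = 1. Thus (-359|47) = 1.
Legendre symbol 1 ⇒ 47 is split.

split — (47) = 𝔭₁𝔭₂ with 𝔭₁ ≠ 𝔭₂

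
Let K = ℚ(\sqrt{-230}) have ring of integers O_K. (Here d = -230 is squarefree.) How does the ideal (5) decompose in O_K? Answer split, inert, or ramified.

Since -230 ≢ 1 mod 4, the ring of integers is ℤ[√-230] with discriminant 4·(-230) = -920.
5 divides disc(K) = -920, so 5 ramifies.

p ramifies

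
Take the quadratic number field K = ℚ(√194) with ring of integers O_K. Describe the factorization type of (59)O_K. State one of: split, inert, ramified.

194 mod 4 = 2, hence disc K = 4·194 = 776 and O_K = ℤ[√194].
Since gcd(59, 776) = 1 the prime 59 does not ramify.
Compute (194/59) via Euler: 17^((59-1)/2) mod 59 = 1, so (194/59) = 1.
d is a quadratic residue mod p, hence 59 splits in O_K.

splits completely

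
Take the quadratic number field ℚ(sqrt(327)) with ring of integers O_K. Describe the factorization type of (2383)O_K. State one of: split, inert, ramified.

inert — (2383) stays prime in O_K

d = 327 ≡ 3 (mod 4), so O_K = ℤ[√327] and disc(K) = 4d = 1308.
Since gcd(2383, 1308) = 1 the prime 2383 does not ramify.
Compute (327/2383) via Euler: 327^((2383-1)/2) mod 2383 = 2382, so (327/2383) = -1.
d is a non-residue mod p, hence 2383 remains inert in O_K.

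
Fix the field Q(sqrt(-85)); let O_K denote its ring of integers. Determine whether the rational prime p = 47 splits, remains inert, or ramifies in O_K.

d = -85 ≡ 3 (mod 4), so O_K = ℤ[√-85] and disc(K) = 4d = -340.
Since gcd(47, -340) = 1 the prime 47 does not ramify.
Legendre symbol by Euler's criterion: (-85/47) ≡ (-85)^23 ≡ 1 (mod 47), i.e. (-85/47) = 1.
(-85/47) = 1, so 47 splits.

p splits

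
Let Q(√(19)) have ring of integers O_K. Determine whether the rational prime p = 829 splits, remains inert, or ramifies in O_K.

inert — (829) stays prime in O_K

d = 19 ≡ 3 (mod 4), so O_K = ℤ[√19] and disc(K) = 4d = 76.
Since gcd(829, 76) = 1 the prime 829 does not ramify.
Legendre symbol by Euler's criterion: (19/829) ≡ 19^414 ≡ 828 (mod 829), i.e. (19/829) = -1.
(19/829) = -1, so 829 is inert.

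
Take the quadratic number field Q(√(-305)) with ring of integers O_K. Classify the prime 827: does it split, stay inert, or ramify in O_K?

-305 mod 4 = 3, hence disc K = 4·(-305) = -1220 and O_K = ℤ[√-305].
Since gcd(827, -1220) = 1 the prime 827 does not ramify.
Euler's criterion: (-305)^413 mod 827 = 1. Thus (-305|827) = 1.
(-305/827) = 1, so 827 splits.

p splits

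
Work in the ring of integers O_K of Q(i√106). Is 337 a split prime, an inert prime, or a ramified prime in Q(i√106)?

-106 mod 4 = 2, hence disc K = 4·(-106) = -424 and O_K = ℤ[√-106].
337 ∤ -424, so 337 is unramified.
(-106/337) = 231^168 mod 337 = 336, giving Legendre symbol -1.
d is a non-residue mod p, hence 337 remains inert in O_K.

p is inert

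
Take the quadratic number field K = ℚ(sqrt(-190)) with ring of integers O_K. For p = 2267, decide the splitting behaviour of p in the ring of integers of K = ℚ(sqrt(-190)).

split

Since -190 ≢ 1 mod 4, the ring of integers is ℤ[√-190] with discriminant 4·(-190) = -760.
2267 ∤ -760, so 2267 is unramified.
Euler's criterion: (-190)^1133 mod 2267 = 1. Thus (-190|2267) = 1.
Legendre symbol 1 ⇒ 2267 is split.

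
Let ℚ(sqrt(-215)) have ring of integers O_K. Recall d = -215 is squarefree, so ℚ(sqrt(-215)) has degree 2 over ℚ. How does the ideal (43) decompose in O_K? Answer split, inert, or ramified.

d = -215 ≡ 1 (mod 4), so O_K = ℤ[(1+√-215)/2] and disc(K) = d = -215.
disc(K) = -215 = 43·(-5), so p = 43 is ramified.

p ramifies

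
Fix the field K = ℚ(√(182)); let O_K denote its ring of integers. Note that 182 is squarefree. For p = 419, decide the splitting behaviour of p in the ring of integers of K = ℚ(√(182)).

inert

182 mod 4 = 2, hence disc K = 4·182 = 728 and O_K = ℤ[√182].
Since gcd(419, 728) = 1 the prime 419 does not ramify.
Euler's criterion: 182^209 mod 419 = 418. Thus (182|419) = -1.
Legendre symbol -1 ⇒ 419 is inert.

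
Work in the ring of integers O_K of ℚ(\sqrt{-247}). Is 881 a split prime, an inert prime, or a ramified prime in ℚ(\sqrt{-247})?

p splits

d = -247 ≡ 1 (mod 4), so O_K = ℤ[(1+√-247)/2] and disc(K) = d = -247.
881 ∤ -247, so 881 is unramified.
Compute (-247/881) via Euler: 634^((881-1)/2) mod 881 = 1, so (-247/881) = 1.
d is a quadratic residue mod p, hence 881 splits in O_K.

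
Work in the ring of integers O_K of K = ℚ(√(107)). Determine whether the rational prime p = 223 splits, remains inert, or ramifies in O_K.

223 remains inert

d = 107 ≡ 3 (mod 4), so O_K = ℤ[√107] and disc(K) = 4d = 428.
223 ∤ 428, so 223 is unramified.
Legendre symbol by Euler's criterion: (107/223) ≡ 107^111 ≡ 222 (mod 223), i.e. (107/223) = -1.
Legendre symbol -1 ⇒ 223 is inert.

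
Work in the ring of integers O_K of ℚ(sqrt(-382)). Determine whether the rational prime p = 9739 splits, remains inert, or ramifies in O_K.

d = -382 ≡ 2 (mod 4), so O_K = ℤ[√-382] and disc(K) = 4d = -1528.
disc(K) = -1528 is not divisible by 9739; 9739 is unramified.
Legendre symbol by Euler's criterion: (-382/9739) ≡ (-382)^4869 ≡ 1 (mod 9739), i.e. (-382/9739) = 1.
Legendre symbol 1 ⇒ 9739 is split.

split — (9739) = 𝔭₁𝔭₂ with 𝔭₁ ≠ 𝔭₂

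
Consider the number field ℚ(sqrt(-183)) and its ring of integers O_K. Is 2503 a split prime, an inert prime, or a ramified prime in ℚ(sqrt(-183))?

p is inert

Since -183 ≡ 1 mod 4, the ring of integers is ℤ[(1+√-183)/2] with discriminant -183.
disc(K) = -183 is not divisible by 2503; 2503 is unramified.
Legendre symbol by Euler's criterion: (-183/2503) ≡ (-183)^1251 ≡ 2502 (mod 2503), i.e. (-183/2503) = -1.
Legendre symbol -1 ⇒ 2503 is inert.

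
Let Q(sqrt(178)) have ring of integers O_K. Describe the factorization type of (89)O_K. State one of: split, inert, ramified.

178 mod 4 = 2, hence disc K = 4·178 = 712 and O_K = ℤ[√178].
disc(K) = 712 = 89·8, so p = 89 is ramified.

89 is ramified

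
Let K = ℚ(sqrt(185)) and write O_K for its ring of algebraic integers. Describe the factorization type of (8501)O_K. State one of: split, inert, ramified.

d = 185 ≡ 1 (mod 4), so O_K = ℤ[(1+√185)/2] and disc(K) = d = 185.
Since gcd(8501, 185) = 1 the prime 8501 does not ramify.
Compute (185/8501) via Euler: 185^((8501-1)/2) mod 8501 = 1, so (185/8501) = 1.
(185/8501) = 1, so 8501 splits.

p splits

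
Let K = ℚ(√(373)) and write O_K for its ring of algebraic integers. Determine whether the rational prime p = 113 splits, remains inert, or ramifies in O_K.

inert — (113) stays prime in O_K

d = 373 ≡ 1 (mod 4), so O_K = ℤ[(1+√373)/2] and disc(K) = d = 373.
113 ∤ 373, so 113 is unramified.
Euler's criterion: 373^56 mod 113 = 112. Thus (373|113) = -1.
d is a non-residue mod p, hence 113 remains inert in O_K.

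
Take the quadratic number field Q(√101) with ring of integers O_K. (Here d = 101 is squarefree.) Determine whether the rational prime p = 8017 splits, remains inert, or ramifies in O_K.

p is inert

d = 101 ≡ 1 (mod 4), so O_K = ℤ[(1+√101)/2] and disc(K) = d = 101.
disc(K) = 101 is not divisible by 8017; 8017 is unramified.
Euler's criterion: 101^4008 mod 8017 = 8016. Thus (101|8017) = -1.
Legendre symbol -1 ⇒ 8017 is inert.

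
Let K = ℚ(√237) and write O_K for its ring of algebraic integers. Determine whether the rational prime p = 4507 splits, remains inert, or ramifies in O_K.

Since 237 ≡ 1 mod 4, the ring of integers is ℤ[(1+√237)/2] with discriminant 237.
4507 ∤ 237, so 4507 is unramified.
Compute (237/4507) via Euler: 237^((4507-1)/2) mod 4507 = 1, so (237/4507) = 1.
(237/4507) = 1, so 4507 splits.

split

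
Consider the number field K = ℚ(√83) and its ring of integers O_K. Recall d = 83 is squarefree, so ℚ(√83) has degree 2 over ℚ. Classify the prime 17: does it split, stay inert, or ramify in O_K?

83 mod 4 = 3, hence disc K = 4·83 = 332 and O_K = ℤ[√83].
disc(K) = 332 is not divisible by 17; 17 is unramified.
Legendre symbol by Euler's criterion: (83/17) ≡ 83^8 ≡ 1 (mod 17), i.e. (83/17) = 1.
Legendre symbol 1 ⇒ 17 is split.

split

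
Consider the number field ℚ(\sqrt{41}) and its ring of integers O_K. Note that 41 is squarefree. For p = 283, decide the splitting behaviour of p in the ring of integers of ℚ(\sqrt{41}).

41 mod 4 = 1, hence disc K = 41 and O_K = ℤ[(1+√41)/2].
Since gcd(283, 41) = 1 the prime 283 does not ramify.
(41/283) = 41^141 mod 283 = 1, giving Legendre symbol 1.
d is a quadratic residue mod p, hence 283 splits in O_K.

split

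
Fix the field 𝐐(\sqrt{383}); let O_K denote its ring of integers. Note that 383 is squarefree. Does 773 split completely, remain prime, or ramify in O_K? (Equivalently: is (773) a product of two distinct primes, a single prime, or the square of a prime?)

d = 383 ≡ 3 (mod 4), so O_K = ℤ[√383] and disc(K) = 4d = 1532.
773 ∤ 1532, so 773 is unramified.
Euler's criterion: 383^386 mod 773 = 1. Thus (383|773) = 1.
d is a quadratic residue mod p, hence 773 splits in O_K.

773 splits in O_K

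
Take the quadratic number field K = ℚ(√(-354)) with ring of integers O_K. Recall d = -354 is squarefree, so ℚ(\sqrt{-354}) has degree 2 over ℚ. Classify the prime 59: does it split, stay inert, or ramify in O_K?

ramified

Since -354 ≢ 1 mod 4, the ring of integers is ℤ[√-354] with discriminant 4·(-354) = -1416.
Ramification test: 59 | -1416. The prime 59 ramifies in K.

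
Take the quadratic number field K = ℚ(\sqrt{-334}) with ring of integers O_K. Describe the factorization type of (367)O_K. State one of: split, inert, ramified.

split

-334 mod 4 = 2, hence disc K = 4·(-334) = -1336 and O_K = ℤ[√-334].
367 ∤ -1336, so 367 is unramified.
Legendre symbol by Euler's criterion: (-334/367) ≡ (-334)^183 ≡ 1 (mod 367), i.e. (-334/367) = 1.
Legendre symbol 1 ⇒ 367 is split.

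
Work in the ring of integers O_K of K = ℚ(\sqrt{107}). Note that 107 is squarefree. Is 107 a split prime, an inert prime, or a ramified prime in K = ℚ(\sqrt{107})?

d = 107 ≡ 3 (mod 4), so O_K = ℤ[√107] and disc(K) = 4d = 428.
Ramification test: 107 | 428. The prime 107 ramifies in K.

ramifies in O_K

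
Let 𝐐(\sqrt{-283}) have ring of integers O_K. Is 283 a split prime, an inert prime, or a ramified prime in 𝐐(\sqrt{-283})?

Since -283 ≡ 1 mod 4, the ring of integers is ℤ[(1+√-283)/2] with discriminant -283.
disc(K) = -283 = 283·(-1), so p = 283 is ramified.

ramified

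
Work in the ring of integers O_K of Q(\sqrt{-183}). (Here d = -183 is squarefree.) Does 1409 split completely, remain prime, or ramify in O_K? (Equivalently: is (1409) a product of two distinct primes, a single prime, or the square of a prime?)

1409 splits in O_K

Since -183 ≡ 1 mod 4, the ring of integers is ℤ[(1+√-183)/2] with discriminant -183.
disc(K) = -183 is not divisible by 1409; 1409 is unramified.
(-183/1409) = 1226^704 mod 1409 = 1, giving Legendre symbol 1.
d is a quadratic residue mod p, hence 1409 splits in O_K.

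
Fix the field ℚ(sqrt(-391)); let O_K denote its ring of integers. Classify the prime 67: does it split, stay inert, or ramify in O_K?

remains prime (inert)

-391 mod 4 = 1, hence disc K = -391 and O_K = ℤ[(1+√-391)/2].
Since gcd(67, -391) = 1 the prime 67 does not ramify.
Compute (-391/67) via Euler: 11^((67-1)/2) mod 67 = 66, so (-391/67) = -1.
Legendre symbol -1 ⇒ 67 is inert.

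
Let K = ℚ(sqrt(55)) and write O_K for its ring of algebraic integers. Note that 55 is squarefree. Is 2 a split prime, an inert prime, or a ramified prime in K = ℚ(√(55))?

p ramifies

Since 55 ≢ 1 mod 4, the ring of integers is ℤ[√55] with discriminant 4·55 = 220.
Ramification test: 2 | 220. The prime 2 ramifies in K.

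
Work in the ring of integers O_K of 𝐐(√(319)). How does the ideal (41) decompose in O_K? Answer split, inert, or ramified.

split

d = 319 ≡ 3 (mod 4), so O_K = ℤ[√319] and disc(K) = 4d = 1276.
disc(K) = 1276 is not divisible by 41; 41 is unramified.
Compute (319/41) via Euler: 32^((41-1)/2) mod 41 = 1, so (319/41) = 1.
(319/41) = 1, so 41 splits.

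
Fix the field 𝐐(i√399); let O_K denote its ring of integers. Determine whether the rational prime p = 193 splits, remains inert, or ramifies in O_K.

d = -399 ≡ 1 (mod 4), so O_K = ℤ[(1+√-399)/2] and disc(K) = d = -399.
disc(K) = -399 is not divisible by 193; 193 is unramified.
Compute (-399/193) via Euler: 180^((193-1)/2) mod 193 = 192, so (-399/193) = -1.
d is a non-residue mod p, hence 193 remains inert in O_K.

inert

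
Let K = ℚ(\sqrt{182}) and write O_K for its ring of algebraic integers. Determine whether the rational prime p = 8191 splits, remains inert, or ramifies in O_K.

8191 remains inert

Since 182 ≢ 1 mod 4, the ring of integers is ℤ[√182] with discriminant 4·182 = 728.
disc(K) = 728 is not divisible by 8191; 8191 is unramified.
Compute (182/8191) via Euler: 182^((8191-1)/2) mod 8191 = 8190, so (182/8191) = -1.
d is a non-residue mod p, hence 8191 remains inert in O_K.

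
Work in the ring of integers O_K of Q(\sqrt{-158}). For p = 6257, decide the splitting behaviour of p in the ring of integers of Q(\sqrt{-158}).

splits completely

d = -158 ≡ 2 (mod 4), so O_K = ℤ[√-158] and disc(K) = 4d = -632.
Since gcd(6257, -632) = 1 the prime 6257 does not ramify.
Legendre symbol by Euler's criterion: (-158/6257) ≡ (-158)^3128 ≡ 1 (mod 6257), i.e. (-158/6257) = 1.
Legendre symbol 1 ⇒ 6257 is split.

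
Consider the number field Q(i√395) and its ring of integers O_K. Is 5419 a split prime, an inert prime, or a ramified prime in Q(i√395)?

inert — (5419) stays prime in O_K

Since -395 ≡ 1 mod 4, the ring of integers is ℤ[(1+√-395)/2] with discriminant -395.
Since gcd(5419, -395) = 1 the prime 5419 does not ramify.
Compute (-395/5419) via Euler: 5024^((5419-1)/2) mod 5419 = 5418, so (-395/5419) = -1.
(-395/5419) = -1, so 5419 is inert.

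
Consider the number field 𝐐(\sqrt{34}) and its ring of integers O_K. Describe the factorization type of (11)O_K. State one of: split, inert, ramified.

Since 34 ≢ 1 mod 4, the ring of integers is ℤ[√34] with discriminant 4·34 = 136.
Since gcd(11, 136) = 1 the prime 11 does not ramify.
(34/11) = 1^5 mod 11 = 1, giving Legendre symbol 1.
(34/11) = 1, so 11 splits.

p splits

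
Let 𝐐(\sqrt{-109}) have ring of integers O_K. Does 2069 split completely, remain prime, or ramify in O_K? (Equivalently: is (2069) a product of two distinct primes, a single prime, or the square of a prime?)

Since -109 ≢ 1 mod 4, the ring of integers is ℤ[√-109] with discriminant 4·(-109) = -436.
2069 ∤ -436, so 2069 is unramified.
Compute (-109/2069) via Euler: 1960^((2069-1)/2) mod 2069 = 2068, so (-109/2069) = -1.
d is a non-residue mod p, hence 2069 remains inert in O_K.

p is inert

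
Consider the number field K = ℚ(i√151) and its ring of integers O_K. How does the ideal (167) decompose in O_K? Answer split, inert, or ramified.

splits completely

Since -151 ≡ 1 mod 4, the ring of integers is ℤ[(1+√-151)/2] with discriminant -151.
167 ∤ -151, so 167 is unramified.
Compute (-151/167) via Euler: 16^((167-1)/2) mod 167 = 1, so (-151/167) = 1.
Legendre symbol 1 ⇒ 167 is split.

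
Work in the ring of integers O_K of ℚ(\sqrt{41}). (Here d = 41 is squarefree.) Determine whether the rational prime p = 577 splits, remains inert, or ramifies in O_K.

inert — (577) stays prime in O_K

d = 41 ≡ 1 (mod 4), so O_K = ℤ[(1+√41)/2] and disc(K) = d = 41.
577 ∤ 41, so 577 is unramified.
Euler's criterion: 41^288 mod 577 = 576. Thus (41|577) = -1.
Legendre symbol -1 ⇒ 577 is inert.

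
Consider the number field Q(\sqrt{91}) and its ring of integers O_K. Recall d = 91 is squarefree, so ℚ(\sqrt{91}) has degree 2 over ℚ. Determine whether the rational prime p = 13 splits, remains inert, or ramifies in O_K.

ramified

d = 91 ≡ 3 (mod 4), so O_K = ℤ[√91] and disc(K) = 4d = 364.
Ramification test: 13 | 364. The prime 13 ramifies in K.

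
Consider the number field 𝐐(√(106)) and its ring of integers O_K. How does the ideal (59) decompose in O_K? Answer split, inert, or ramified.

59 remains inert

Since 106 ≢ 1 mod 4, the ring of integers is ℤ[√106] with discriminant 4·106 = 424.
59 ∤ 424, so 59 is unramified.
Euler's criterion: 106^29 mod 59 = 58. Thus (106|59) = -1.
d is a non-residue mod p, hence 59 remains inert in O_K.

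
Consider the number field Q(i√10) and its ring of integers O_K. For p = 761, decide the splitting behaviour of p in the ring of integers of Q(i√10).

split — (761) = 𝔭₁𝔭₂ with 𝔭₁ ≠ 𝔭₂

Since -10 ≢ 1 mod 4, the ring of integers is ℤ[√-10] with discriminant 4·(-10) = -40.
disc(K) = -40 is not divisible by 761; 761 is unramified.
Legendre symbol by Euler's criterion: (-10/761) ≡ (-10)^380 ≡ 1 (mod 761), i.e. (-10/761) = 1.
(-10/761) = 1, so 761 splits.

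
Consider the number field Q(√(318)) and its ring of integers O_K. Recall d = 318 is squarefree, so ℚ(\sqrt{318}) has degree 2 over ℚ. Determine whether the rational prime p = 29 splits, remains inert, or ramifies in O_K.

Since 318 ≢ 1 mod 4, the ring of integers is ℤ[√318] with discriminant 4·318 = 1272.
disc(K) = 1272 is not divisible by 29; 29 is unramified.
Legendre symbol by Euler's criterion: (318/29) ≡ 318^14 ≡ 1 (mod 29), i.e. (318/29) = 1.
Legendre symbol 1 ⇒ 29 is split.

29 splits in O_K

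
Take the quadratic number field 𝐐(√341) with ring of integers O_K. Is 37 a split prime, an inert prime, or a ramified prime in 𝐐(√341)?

341 mod 4 = 1, hence disc K = 341 and O_K = ℤ[(1+√341)/2].
Since gcd(37, 341) = 1 the prime 37 does not ramify.
Legendre symbol by Euler's criterion: (341/37) ≡ 341^18 ≡ 36 (mod 37), i.e. (341/37) = -1.
d is a non-residue mod p, hence 37 remains inert in O_K.

inert — (37) stays prime in O_K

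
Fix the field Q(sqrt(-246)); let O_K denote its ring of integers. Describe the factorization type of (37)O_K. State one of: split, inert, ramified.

d = -246 ≡ 2 (mod 4), so O_K = ℤ[√-246] and disc(K) = 4d = -984.
37 ∤ -984, so 37 is unramified.
(-246/37) = 13^18 mod 37 = 36, giving Legendre symbol -1.
(-246/37) = -1, so 37 is inert.

inert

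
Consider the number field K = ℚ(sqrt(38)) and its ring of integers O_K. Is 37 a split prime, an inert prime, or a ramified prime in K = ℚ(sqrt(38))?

p splits

38 mod 4 = 2, hence disc K = 4·38 = 152 and O_K = ℤ[√38].
Since gcd(37, 152) = 1 the prime 37 does not ramify.
Euler's criterion: 38^18 mod 37 = 1. Thus (38|37) = 1.
d is a quadratic residue mod p, hence 37 splits in O_K.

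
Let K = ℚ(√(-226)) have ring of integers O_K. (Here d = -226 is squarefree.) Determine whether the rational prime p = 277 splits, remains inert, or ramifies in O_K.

inert

Since -226 ≢ 1 mod 4, the ring of integers is ℤ[√-226] with discriminant 4·(-226) = -904.
disc(K) = -904 is not divisible by 277; 277 is unramified.
Legendre symbol by Euler's criterion: (-226/277) ≡ (-226)^138 ≡ 276 (mod 277), i.e. (-226/277) = -1.
(-226/277) = -1, so 277 is inert.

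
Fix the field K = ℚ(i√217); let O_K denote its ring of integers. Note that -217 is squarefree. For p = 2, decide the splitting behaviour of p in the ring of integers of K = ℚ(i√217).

2 is ramified

d = -217 ≡ 3 (mod 4), so O_K = ℤ[√-217] and disc(K) = 4d = -868.
disc(K) = -868 = 2·(-434), so p = 2 is ramified.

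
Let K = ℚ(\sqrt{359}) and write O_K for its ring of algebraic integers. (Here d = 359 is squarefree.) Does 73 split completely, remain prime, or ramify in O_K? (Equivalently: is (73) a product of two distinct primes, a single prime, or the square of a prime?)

d = 359 ≡ 3 (mod 4), so O_K = ℤ[√359] and disc(K) = 4d = 1436.
disc(K) = 1436 is not divisible by 73; 73 is unramified.
(359/73) = 67^36 mod 73 = 1, giving Legendre symbol 1.
(359/73) = 1, so 73 splits.

73 splits in O_K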